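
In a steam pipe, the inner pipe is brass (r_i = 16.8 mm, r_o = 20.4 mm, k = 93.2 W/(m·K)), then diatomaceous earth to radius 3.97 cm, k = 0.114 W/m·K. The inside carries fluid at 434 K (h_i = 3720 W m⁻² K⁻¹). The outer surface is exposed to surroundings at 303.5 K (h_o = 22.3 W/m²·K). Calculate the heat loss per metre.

Series thermal resistances, inner to outer:
  R'_conv,in = 1/(2πr h) = 1/(2π·0.0168·3720) = 0.002547 m·K/W
  R'_brass = ln(0.0204/0.0168)/(2πk) = 0.1942/(2π·93.2) = 3.316×10^-4 m·K/W
  R'_diatomaceous earth = ln(0.0397/0.0204)/(2πk) = 0.6658/(2π·0.114) = 0.9295 m·K/W
  R'_conv,out = 1/(2πr h) = 1/(2π·0.0397·22.3) = 0.1798 m·K/W
ΣR = 0.002547 + 3.316×10^-4 + 0.9295 + 0.1798 = 1.112 m·K/W
Q' = ΔT/ΣR = (434 K − 303.5 K)/1.112 = 117 W/m

Q' = 117 W/m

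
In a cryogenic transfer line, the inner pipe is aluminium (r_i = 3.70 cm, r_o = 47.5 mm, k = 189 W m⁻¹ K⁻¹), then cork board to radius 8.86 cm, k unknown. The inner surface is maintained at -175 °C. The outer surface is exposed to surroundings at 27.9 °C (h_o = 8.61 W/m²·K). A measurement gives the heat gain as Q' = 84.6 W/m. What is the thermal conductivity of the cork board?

k = 0.0453 W/m·K

ΣR = ΔT/Q' = |-175 − 27.9|/84.6 = 2.398 m·K/W
Known resistances:
  R'_aluminium = ln(0.0475/0.0370)/(2πk) = 0.2498/(2π·189) = 2.104×10^-4 m·K/W
  R'_conv,out = 1/(2πr h) = 1/(2π·0.0886·8.61) = 0.2086 m·K/W
R_cork board = ΣR − ΣR_known = 2.398 − 0.2088 = 2.189 m·K/W
ln(r₂/r₁)/(2πk) = 2.189 ⇒ k = 0.6234/(2π·2.189) = 0.0453 W/m·K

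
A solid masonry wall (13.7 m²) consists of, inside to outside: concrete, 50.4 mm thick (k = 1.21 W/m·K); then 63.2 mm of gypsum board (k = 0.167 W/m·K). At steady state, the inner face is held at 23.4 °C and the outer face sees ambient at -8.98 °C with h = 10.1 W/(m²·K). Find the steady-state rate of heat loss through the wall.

Series thermal resistances, inner to outer:
  R_concrete = L/(kA) = 0.0504/(1.21·13.7) = 0.003040 K/W
  R_gypsum board = L/(kA) = 0.0632/(0.167·13.7) = 0.02762 K/W
  R_conv,out = 1/(hA) = 1/(10.1·13.7) = 0.007227 K/W
ΣR = 0.003040 + 0.02762 + 0.007227 = 0.03789 K/W
Q = ΔT/ΣR = (23.4 °C − -8.98 °C)/0.03789 = 855 W

Q = 855 W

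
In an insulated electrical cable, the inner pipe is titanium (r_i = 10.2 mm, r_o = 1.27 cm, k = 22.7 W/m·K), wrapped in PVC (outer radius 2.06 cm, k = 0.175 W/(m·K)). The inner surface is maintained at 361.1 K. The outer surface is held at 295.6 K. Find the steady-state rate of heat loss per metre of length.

Q' = 148 W/m

Treat each layer as a resistance in series:
  R'_titanium = ln(0.0127/0.0102)/(2πk) = 0.2192/(2π·22.7) = 0.001537 m·K/W
  R'_PVC = ln(0.0206/0.0127)/(2πk) = 0.4837/(2π·0.175) = 0.4399 m·K/W
ΣR = 0.001537 + 0.4399 = 0.4414 m·K/W
Q' = ΔT/ΣR = (361.1 K − 295.6 K)/0.4414 = 148 W/m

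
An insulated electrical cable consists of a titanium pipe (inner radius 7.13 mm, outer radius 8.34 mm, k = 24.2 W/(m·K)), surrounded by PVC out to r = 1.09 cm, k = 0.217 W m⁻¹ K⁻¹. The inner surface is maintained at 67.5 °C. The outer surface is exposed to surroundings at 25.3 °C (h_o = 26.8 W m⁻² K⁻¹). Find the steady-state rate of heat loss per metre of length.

Q' = 56.9 W/m

Resistance network (inner→outer):
  R'_titanium = ln(0.00834/0.00713)/(2πk) = 0.1568/(2π·24.2) = 0.001031 m·K/W
  R'_PVC = ln(0.0109/0.00834)/(2πk) = 0.2677/(2π·0.217) = 0.1963 m·K/W
  R'_conv,out = 1/(2πr h) = 1/(2π·0.0109·26.8) = 0.5448 m·K/W
ΣR = 0.001031 + 0.1963 + 0.5448 = 0.7421 m·K/W
Q' = ΔT/ΣR = (67.5 °C − 25.3 °C)/0.7421 = 56.9 W/m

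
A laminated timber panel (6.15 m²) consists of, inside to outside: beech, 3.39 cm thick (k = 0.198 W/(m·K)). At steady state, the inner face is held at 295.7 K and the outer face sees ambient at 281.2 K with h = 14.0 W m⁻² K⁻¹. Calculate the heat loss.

Treat each layer as a resistance in series:
  R_beech = L/(kA) = 0.0339/(0.198·6.15) = 0.02784 K/W
  R_conv,out = 1/(hA) = 1/(14.0·6.15) = 0.01161 K/W
ΣR = 0.02784 + 0.01161 = 0.03945 K/W
Q = ΔT/ΣR = (295.7 K − 281.2 K)/0.03945 = 368 W

Q = 368 W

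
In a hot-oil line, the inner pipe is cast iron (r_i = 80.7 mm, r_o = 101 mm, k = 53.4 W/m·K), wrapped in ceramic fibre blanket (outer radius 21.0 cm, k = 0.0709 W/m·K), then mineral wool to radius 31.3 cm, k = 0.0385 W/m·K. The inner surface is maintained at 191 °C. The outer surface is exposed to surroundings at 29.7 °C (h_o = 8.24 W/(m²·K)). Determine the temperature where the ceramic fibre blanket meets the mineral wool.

Treat each layer as a resistance in series:
  R'_cast iron = ln(0.101/0.0807)/(2πk) = 0.2244/(2π·53.4) = 6.688×10^-4 m·K/W
  R'_ceramic fibre blanket = ln(0.210/0.101)/(2πk) = 0.7320/(2π·0.0709) = 1.643 m·K/W
  R'_mineral wool = ln(0.313/0.210)/(2πk) = 0.3991/(2π·0.0385) = 1.650 m·K/W
  R'_conv,out = 1/(2πr h) = 1/(2π·0.313·8.24) = 0.06171 m·K/W
ΣR = 6.688×10^-4 + 1.643 + 1.650 + 0.06171 = 3.355 m·K/W
Q' = ΔT/ΣR = (191 °C − 29.7 °C)/3.355 = 48.08 W/m
From the inner boundary to the ceramic fibre blanket/mineral wool interface, ΣR_partial = 1.644 m·K/W.
T_interface = T_in − Q'·ΣR_partial = 191 °C − (48.08)(1.644) = 112 °C

T = 112 °C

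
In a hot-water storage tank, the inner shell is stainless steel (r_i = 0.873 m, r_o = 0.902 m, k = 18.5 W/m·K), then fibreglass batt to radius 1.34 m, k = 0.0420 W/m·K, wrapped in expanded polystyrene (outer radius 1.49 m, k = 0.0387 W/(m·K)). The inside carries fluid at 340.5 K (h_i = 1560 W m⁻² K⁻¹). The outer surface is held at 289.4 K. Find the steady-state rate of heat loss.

Q = 60.7 W

Resistance network (inner→outer):
  R_conv,in = 1/(4πr²h) = 1/(4π·0.873²·1560) = 6.693×10^-5 K/W
  R_stainless steel = (1/0.873 − 1/0.902)/(4πk) = 0.03683/(4π·18.5) = 1.584×10^-4 K/W
  R_fibreglass batt = (1/0.902 − 1/1.34)/(4πk) = 0.3624/(4π·0.0420) = 0.6866 K/W
  R_expanded polystyrene = (1/1.34 − 1/1.49)/(4πk) = 0.07513/(4π·0.0387) = 0.1545 K/W
ΣR = 6.693×10^-5 + 1.584×10^-4 + 0.6866 + 0.1545 = 0.8413 K/W
Q = ΔT/ΣR = (340.5 K − 289.4 K)/0.8413 = 60.7 W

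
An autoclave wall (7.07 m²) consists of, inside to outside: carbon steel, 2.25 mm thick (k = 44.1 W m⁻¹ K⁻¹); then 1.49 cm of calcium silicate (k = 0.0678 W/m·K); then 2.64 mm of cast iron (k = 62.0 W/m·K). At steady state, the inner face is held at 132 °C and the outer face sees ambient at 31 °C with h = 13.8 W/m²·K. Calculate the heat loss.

Q = 2.44 kW

Treat each layer as a resistance in series:
  R_carbon steel = L/(kA) = 0.00225/(44.1·7.07) = 7.216×10^-6 K/W
  R_calcium silicate = L/(kA) = 0.0149/(0.0678·7.07) = 0.03108 K/W
  R_cast iron = L/(kA) = 0.00264/(62.0·7.07) = 6.023×10^-6 K/W
  R_conv,out = 1/(hA) = 1/(13.8·7.07) = 0.01025 K/W
ΣR = 7.216×10^-6 + 0.03108 + 6.023×10^-6 + 0.01025 = 0.04134 K/W
Q = ΔT/ΣR = (132 °C − 31 °C)/0.04134 = 2440 W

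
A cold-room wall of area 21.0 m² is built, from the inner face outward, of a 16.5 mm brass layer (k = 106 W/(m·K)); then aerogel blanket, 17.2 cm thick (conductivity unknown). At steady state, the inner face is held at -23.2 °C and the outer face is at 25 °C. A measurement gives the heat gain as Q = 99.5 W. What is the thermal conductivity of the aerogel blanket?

k = 0.0169 W/m·K

ΣR = ΔT/Q = |-23.2 − 25|/99.5 = 0.4844 K/W
Known resistances:
  R_brass = L/(kA) = 0.0165/(106·21.0) = 7.412×10^-6 K/W
R_aerogel blanket = ΣR − ΣR_known = 0.4844 − 7.412×10^-6 = 0.4844 K/W
L/(kA) = 0.4844 ⇒ k = 0.172/(0.4844·21.0) = 0.0169 W/m·K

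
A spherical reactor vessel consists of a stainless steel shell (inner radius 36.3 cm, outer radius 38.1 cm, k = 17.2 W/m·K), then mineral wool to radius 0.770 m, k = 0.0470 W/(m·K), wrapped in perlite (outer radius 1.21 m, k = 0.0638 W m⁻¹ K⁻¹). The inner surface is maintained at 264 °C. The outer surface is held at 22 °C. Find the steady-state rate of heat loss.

Q = 85.4 W

Series thermal resistances, inner to outer:
  R_stainless steel = (1/0.363 − 1/0.381)/(4πk) = 0.1301/(4π·17.2) = 6.021×10^-4 K/W
  R_mineral wool = (1/0.381 − 1/0.770)/(4πk) = 1.326/(4π·0.0470) = 2.245 K/W
  R_perlite = (1/0.770 − 1/1.21)/(4πk) = 0.4723/(4π·0.0638) = 0.5890 K/W
ΣR = 6.021×10^-4 + 2.245 + 0.5890 = 2.835 K/W
Q = ΔT/ΣR = (264 °C − 22 °C)/2.835 = 85.4 W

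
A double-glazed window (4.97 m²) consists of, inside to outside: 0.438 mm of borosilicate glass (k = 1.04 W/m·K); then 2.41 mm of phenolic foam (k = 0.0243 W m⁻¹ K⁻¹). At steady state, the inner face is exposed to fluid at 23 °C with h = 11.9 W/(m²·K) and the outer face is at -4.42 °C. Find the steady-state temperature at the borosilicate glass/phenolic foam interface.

Treat each layer as a resistance in series:
  R_conv,in = 1/(hA) = 1/(11.9·4.97) = 0.01691 K/W
  R_borosilicate glass = L/(kA) = 4.38×10^-4/(1.04·4.97) = 8.474×10^-5 K/W
  R_phenolic foam = L/(kA) = 0.00241/(0.0243·4.97) = 0.01996 K/W
ΣR = 0.01691 + 8.474×10^-5 + 0.01996 = 0.03695 K/W
Q = ΔT/ΣR = (23 °C − -4.42 °C)/0.03695 = 742.1 W
From the inner boundary to the borosilicate glass/phenolic foam interface, ΣR_partial = 0.01699 K/W.
T_interface = T_in − Q·ΣR_partial = 23 °C − (742.1)(0.01699) = 10.4 °C

T = 10.4 °C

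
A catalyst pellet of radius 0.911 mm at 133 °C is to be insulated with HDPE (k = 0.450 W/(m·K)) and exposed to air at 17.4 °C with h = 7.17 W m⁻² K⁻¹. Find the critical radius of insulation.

r_cr = 12.6 cm

For a sphere, r_cr = 2k_ins/h = 2·0.450/7.17 = 0.126 m = 12.6 cm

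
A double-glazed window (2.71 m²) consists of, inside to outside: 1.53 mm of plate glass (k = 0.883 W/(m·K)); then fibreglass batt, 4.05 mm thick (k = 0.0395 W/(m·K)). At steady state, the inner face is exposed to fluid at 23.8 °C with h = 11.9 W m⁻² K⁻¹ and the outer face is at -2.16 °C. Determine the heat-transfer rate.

Resistance network (inner→outer):
  R_conv,in = 1/(hA) = 1/(11.9·2.71) = 0.03101 K/W
  R_plate glass = L/(kA) = 0.00153/(0.883·2.71) = 6.394×10^-4 K/W
  R_fibreglass batt = L/(kA) = 0.00405/(0.0395·2.71) = 0.03783 K/W
ΣR = 0.03101 + 6.394×10^-4 + 0.03783 = 0.06948 K/W
Q = ΔT/ΣR = (23.8 °C − -2.16 °C)/0.06948 = 374 W

Q = 374 W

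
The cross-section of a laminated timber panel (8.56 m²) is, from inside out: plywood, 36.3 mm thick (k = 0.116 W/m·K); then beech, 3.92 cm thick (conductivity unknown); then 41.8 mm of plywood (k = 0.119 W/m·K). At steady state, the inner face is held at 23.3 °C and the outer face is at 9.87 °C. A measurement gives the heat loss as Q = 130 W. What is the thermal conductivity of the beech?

k = 0.178 W/m·K

ΣR = ΔT/Q = |23.3 − 9.87|/130 = 0.1033 K/W
Known resistances:
  R_plywood = L/(kA) = 0.0363/(0.116·8.56) = 0.03656 K/W
  R_plywood = L/(kA) = 0.0418/(0.119·8.56) = 0.04104 K/W
R_beech = ΣR − ΣR_known = 0.1033 − 0.07760 = 0.02570 K/W
L/(kA) = 0.02570 ⇒ k = 0.0392/(0.02570·8.56) = 0.178 W/m·K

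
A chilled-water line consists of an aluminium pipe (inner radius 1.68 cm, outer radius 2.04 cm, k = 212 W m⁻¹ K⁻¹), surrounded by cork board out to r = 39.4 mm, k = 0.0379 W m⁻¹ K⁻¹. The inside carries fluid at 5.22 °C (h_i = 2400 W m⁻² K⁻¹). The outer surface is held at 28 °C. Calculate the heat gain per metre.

Q' = 8.23 W/m

Series thermal resistances, inner to outer:
  R'_conv,in = 1/(2πr h) = 1/(2π·0.0168·2400) = 0.003947 m·K/W
  R'_aluminium = ln(0.0204/0.0168)/(2πk) = 0.1942/(2π·212) = 1.458×10^-4 m·K/W
  R'_cork board = ln(0.0394/0.0204)/(2πk) = 0.6582/(2π·0.0379) = 2.764 m·K/W
ΣR = 0.003947 + 1.458×10^-4 + 2.764 = 2.768 m·K/W
Q' = ΔT/ΣR = (5.22 °C − 28 °C)/2.768 = -8.23 W/m
(Negative Q' ⇒ heat flows inward; heat gain = 8.23 W/m.)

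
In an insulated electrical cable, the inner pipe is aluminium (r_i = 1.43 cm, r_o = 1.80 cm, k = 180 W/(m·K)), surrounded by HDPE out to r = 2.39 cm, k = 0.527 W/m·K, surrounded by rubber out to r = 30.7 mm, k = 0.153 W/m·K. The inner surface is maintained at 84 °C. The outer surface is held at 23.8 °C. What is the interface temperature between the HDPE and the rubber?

T = 69.1 °C

Series thermal resistances, inner to outer:
  R'_aluminium = ln(0.0180/0.0143)/(2πk) = 0.2301/(2π·180) = 2.035×10^-4 m·K/W
  R'_HDPE = ln(0.0239/0.0180)/(2πk) = 0.2835/(2π·0.527) = 0.08562 m·K/W
  R'_rubber = ln(0.0307/0.0239)/(2πk) = 0.2504/(2π·0.153) = 0.2605 m·K/W
ΣR = 2.035×10^-4 + 0.08562 + 0.2605 = 0.3463 m·K/W
Q' = ΔT/ΣR = (84 °C − 23.8 °C)/0.3463 = 173.8 W/m
From the inner boundary to the HDPE/rubber interface, ΣR_partial = 0.08582 m·K/W.
T_interface = T_in − Q'·ΣR_partial = 84 °C − (173.8)(0.08582) = 69.1 °C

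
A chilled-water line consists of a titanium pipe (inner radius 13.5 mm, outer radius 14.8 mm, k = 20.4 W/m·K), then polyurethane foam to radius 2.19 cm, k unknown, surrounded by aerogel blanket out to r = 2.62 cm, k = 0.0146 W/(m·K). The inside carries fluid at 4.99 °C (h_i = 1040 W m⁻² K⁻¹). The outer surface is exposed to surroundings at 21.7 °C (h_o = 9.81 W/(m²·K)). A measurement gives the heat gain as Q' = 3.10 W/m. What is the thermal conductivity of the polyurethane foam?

ΣR = ΔT/Q' = |4.99 − 21.7|/3.10 = 5.390 m·K/W
Known resistances:
  R'_conv,in = 1/(2πr h) = 1/(2π·0.0135·1040) = 0.01134 m·K/W
  R'_titanium = ln(0.0148/0.0135)/(2πk) = 0.09194/(2π·20.4) = 7.173×10^-4 m·K/W
  R'_aerogel blanket = ln(0.0262/0.0219)/(2πk) = 0.1793/(2π·0.0146) = 1.954 m·K/W
  R'_conv,out = 1/(2πr h) = 1/(2π·0.0262·9.81) = 0.6192 m·K/W
R_polyurethane foam = ΣR − ΣR_known = 5.390 − 2.585 = 2.805 m·K/W
ln(r₂/r₁)/(2πk) = 2.805 ⇒ k = 0.3919/(2π·2.805) = 0.0222 W/m·K

k = 0.0222 W/m·K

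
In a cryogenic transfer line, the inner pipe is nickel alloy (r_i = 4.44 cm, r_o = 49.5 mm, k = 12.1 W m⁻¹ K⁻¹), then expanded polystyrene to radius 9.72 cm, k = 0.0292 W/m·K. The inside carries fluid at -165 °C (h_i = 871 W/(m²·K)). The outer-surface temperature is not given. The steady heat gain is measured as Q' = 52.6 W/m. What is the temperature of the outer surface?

Sum the resistances:
  R'_conv,in = 1/(2πr h) = 1/(2π·0.0444·871) = 0.004115 m·K/W
  R'_nickel alloy = ln(0.0495/0.0444)/(2πk) = 0.1087/(2π·12.1) = 0.001430 m·K/W
  R'_expanded polystyrene = ln(0.0972/0.0495)/(2πk) = 0.6748/(2π·0.0292) = 3.678 m·K/W
ΣR = 3.684 m·K/W
ΔT = Q'·ΣR = 52.6 × 3.684 = 193.8 K
Heat flows inward, so T_out = T_in + ΔT = -165 + 193.8 = 28.8 °C

T_out = 28.8 °C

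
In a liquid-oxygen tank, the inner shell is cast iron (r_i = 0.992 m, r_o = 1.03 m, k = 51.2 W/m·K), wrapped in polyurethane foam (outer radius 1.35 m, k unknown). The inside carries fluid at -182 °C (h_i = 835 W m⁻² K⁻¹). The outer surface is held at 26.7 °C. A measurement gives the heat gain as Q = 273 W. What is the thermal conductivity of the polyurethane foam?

ΣR = ΔT/Q = |-182 − 26.7|/273 = 0.7645 K/W
Known resistances:
  R_conv,in = 1/(4πr²h) = 1/(4π·0.992²·835) = 9.685×10^-5 K/W
  R_cast iron = (1/0.992 − 1/1.03)/(4πk) = 0.03719/(4π·51.2) = 5.780×10^-5 K/W
R_polyurethane foam = ΣR − ΣR_known = 0.7645 − 1.546×10^-4 = 0.7643 K/W
(1/r₁−1/r₂)/(4πk) = 0.7643 ⇒ k = 0.2301/(4π·0.7643) = 0.0240 W/m·K

k = 0.0240 W/m·K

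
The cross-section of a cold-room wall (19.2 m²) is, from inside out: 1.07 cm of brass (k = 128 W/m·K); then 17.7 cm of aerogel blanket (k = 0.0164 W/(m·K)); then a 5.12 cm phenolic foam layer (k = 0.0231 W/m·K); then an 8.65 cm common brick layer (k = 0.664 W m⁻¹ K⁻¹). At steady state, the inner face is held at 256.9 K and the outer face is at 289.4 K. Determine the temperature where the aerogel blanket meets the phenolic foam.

Resistance network (inner→outer):
  R_brass = L/(kA) = 0.0107/(128·19.2) = 4.354×10^-6 K/W
  R_aerogel blanket = L/(kA) = 0.177/(0.0164·19.2) = 0.5621 K/W
  R_phenolic foam = L/(kA) = 0.0512/(0.0231·19.2) = 0.1154 K/W
  R_common brick = L/(kA) = 0.0865/(0.664·19.2) = 0.006785 K/W
ΣR = 4.354×10^-6 + 0.5621 + 0.1154 + 0.006785 = 0.6843 K/W
Q = ΔT/ΣR = (256.9 K − 289.4 K)/0.6843 = -47.49 W
From the inner boundary to the aerogel blanket/phenolic foam interface, ΣR_partial = 0.5621 K/W.
T_interface = T_in − Q·ΣR_partial = 256.9 K − (-47.49)(0.5621) = 283.6 K

T = 283.6 K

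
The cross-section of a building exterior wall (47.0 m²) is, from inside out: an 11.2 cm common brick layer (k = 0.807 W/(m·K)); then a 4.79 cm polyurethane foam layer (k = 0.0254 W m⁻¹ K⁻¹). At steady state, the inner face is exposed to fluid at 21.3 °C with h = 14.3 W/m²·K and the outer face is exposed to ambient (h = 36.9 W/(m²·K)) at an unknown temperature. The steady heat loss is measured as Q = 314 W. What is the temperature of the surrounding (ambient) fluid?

T_out = 7.13 °C

Series resistances:
  R_conv,in = 1/(hA) = 1/(14.3·47.0) = 0.001488 K/W
  R_common brick = L/(kA) = 0.112/(0.807·47.0) = 0.002953 K/W
  R_polyurethane foam = L/(kA) = 0.0479/(0.0254·47.0) = 0.04012 K/W
  R_conv,out = 1/(hA) = 1/(36.9·47.0) = 5.766×10^-4 K/W
ΣR = 0.04514 K/W
ΔT = Q·ΣR = 314 × 0.04514 = 14.17 K
Heat flows outward, so T_out = T_in − ΔT = 21.3 − 14.17 = 7.13 °C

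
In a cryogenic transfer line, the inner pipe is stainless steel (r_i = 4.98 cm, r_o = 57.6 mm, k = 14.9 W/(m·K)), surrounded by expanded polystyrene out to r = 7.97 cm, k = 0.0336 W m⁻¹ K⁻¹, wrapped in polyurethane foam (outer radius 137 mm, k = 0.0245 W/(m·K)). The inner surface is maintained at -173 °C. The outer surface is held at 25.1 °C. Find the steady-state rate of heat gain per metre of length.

Resistance network (inner→outer):
  R'_stainless steel = ln(0.0576/0.0498)/(2πk) = 0.1455/(2π·14.9) = 0.001554 m·K/W
  R'_expanded polystyrene = ln(0.0797/0.0576)/(2πk) = 0.3247/(2π·0.0336) = 1.538 m·K/W
  R'_polyurethane foam = ln(0.137/0.0797)/(2πk) = 0.5417/(2π·0.0245) = 3.519 m·K/W
ΣR = 0.001554 + 1.538 + 3.519 = 5.059 m·K/W
Q' = ΔT/ΣR = (-173 °C − 25.1 °C)/5.059 = -39.2 W/m
(Negative Q' ⇒ heat flows inward; heat gain = 39.2 W/m.)

Q' = 39.2 W/m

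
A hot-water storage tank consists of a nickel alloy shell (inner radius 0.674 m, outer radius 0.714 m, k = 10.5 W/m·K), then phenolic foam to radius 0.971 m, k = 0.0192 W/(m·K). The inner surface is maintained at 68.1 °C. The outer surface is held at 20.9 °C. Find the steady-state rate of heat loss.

Q = 30.7 W

Series thermal resistances, inner to outer:
  R_nickel alloy = (1/0.674 − 1/0.714)/(4πk) = 0.08312/(4π·10.5) = 6.299×10^-4 K/W
  R_phenolic foam = (1/0.714 − 1/0.971)/(4πk) = 0.3707/(4π·0.0192) = 1.536 K/W
ΣR = 6.299×10^-4 + 1.536 = 1.537 K/W
Q = ΔT/ΣR = (68.1 °C − 20.9 °C)/1.537 = 30.7 W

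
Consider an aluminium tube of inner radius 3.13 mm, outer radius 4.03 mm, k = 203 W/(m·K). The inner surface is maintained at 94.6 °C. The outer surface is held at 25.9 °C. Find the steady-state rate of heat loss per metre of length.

Q' = 347 kW/m

Q' = 2πk·ΔT/ln(r₂/r₁) = 2π × 203 × 68.7 / ln(0.00403/0.00313) = 3.47×10^5 W/m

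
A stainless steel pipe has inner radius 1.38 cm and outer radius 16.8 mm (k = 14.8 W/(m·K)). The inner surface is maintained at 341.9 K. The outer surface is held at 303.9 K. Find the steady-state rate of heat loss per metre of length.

Q' = 2πk·ΔT/ln(r₂/r₁) = 2π × 14.8 × 38 / ln(0.0168/0.0138) = 18000 W/m

Q' = 18.0 kW/m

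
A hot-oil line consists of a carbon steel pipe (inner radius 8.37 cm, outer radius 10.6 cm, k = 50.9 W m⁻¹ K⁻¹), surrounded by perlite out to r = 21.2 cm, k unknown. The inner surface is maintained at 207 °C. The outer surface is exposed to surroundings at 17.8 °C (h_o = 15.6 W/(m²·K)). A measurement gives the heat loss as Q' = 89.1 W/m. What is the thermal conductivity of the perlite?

ΣR = ΔT/Q' = |207 − 17.8|/89.1 = 2.123 m·K/W
Known resistances:
  R'_carbon steel = ln(0.106/0.0837)/(2πk) = 0.2362/(2π·50.9) = 7.386×10^-4 m·K/W
  R'_conv,out = 1/(2πr h) = 1/(2π·0.212·15.6) = 0.04812 m·K/W
R_perlite = ΣR − ΣR_known = 2.123 − 0.04886 = 2.074 m·K/W
ln(r₂/r₁)/(2πk) = 2.074 ⇒ k = 0.6931/(2π·2.074) = 0.0532 W/m·K

k = 0.0532 W/m·K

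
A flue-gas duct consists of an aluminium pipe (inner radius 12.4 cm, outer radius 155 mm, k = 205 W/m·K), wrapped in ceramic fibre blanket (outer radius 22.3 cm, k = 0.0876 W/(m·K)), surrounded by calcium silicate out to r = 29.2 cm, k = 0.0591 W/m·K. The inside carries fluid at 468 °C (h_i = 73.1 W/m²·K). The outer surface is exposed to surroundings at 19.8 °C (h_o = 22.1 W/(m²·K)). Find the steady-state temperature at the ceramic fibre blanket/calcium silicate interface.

Resistance network (inner→outer):
  R'_conv,in = 1/(2πr h) = 1/(2π·0.124·73.1) = 0.01756 m·K/W
  R'_aluminium = ln(0.155/0.124)/(2πk) = 0.2231/(2π·205) = 1.732×10^-4 m·K/W
  R'_ceramic fibre blanket = ln(0.223/0.155)/(2πk) = 0.3637/(2π·0.0876) = 0.6609 m·K/W
  R'_calcium silicate = ln(0.292/0.223)/(2πk) = 0.2696/(2π·0.0591) = 0.7260 m·K/W
  R'_conv,out = 1/(2πr h) = 1/(2π·0.292·22.1) = 0.02466 m·K/W
ΣR = 0.01756 + 1.732×10^-4 + 0.6609 + 0.7260 + 0.02466 = 1.429 m·K/W
Q' = ΔT/ΣR = (468 °C − 19.8 °C)/1.429 = 313.6 W/m
From the inner boundary to the ceramic fibre blanket/calcium silicate interface, ΣR_partial = 0.6786 m·K/W.
T_interface = T_in − Q'·ΣR_partial = 468 °C − (313.6)(0.6786) = 255 °C

T = 255 °C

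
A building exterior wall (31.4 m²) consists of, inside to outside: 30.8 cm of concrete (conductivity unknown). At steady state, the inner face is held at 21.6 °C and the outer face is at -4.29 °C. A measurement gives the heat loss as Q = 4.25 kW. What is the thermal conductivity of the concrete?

k = 1.61 W/m·K

ΣR = ΔT/Q = |21.6 − -4.29|/4250 = 0.006092 K/W
L/(kA) = 0.006092 ⇒ k = 0.308/(0.006092·31.4) = 1.61 W/m·K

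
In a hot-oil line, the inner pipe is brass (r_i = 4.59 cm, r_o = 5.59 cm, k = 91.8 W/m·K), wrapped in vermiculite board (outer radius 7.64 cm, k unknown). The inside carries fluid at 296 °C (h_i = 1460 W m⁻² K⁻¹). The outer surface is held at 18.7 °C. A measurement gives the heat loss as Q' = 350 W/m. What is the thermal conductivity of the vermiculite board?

ΣR = ΔT/Q' = |296 − 18.7|/350 = 0.7923 m·K/W
Known resistances:
  R'_conv,in = 1/(2πr h) = 1/(2π·0.0459·1460) = 0.002375 m·K/W
  R'_brass = ln(0.0559/0.0459)/(2πk) = 0.1971/(2π·91.8) = 3.417×10^-4 m·K/W
R_vermiculite board = ΣR − ΣR_known = 0.7923 − 0.002717 = 0.7896 m·K/W
ln(r₂/r₁)/(2πk) = 0.7896 ⇒ k = 0.3124/(2π·0.7896) = 0.0630 W/m·K

k = 0.0630 W/m·K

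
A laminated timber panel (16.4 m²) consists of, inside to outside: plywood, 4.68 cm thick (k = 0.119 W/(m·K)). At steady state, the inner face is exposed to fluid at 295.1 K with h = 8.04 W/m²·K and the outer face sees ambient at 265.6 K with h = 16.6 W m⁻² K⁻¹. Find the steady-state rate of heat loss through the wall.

Series thermal resistances, inner to outer:
  R_conv,in = 1/(hA) = 1/(8.04·16.4) = 0.007584 K/W
  R_plywood = L/(kA) = 0.0468/(0.119·16.4) = 0.02398 K/W
  R_conv,out = 1/(hA) = 1/(16.6·16.4) = 0.003673 K/W
ΣR = 0.007584 + 0.02398 + 0.003673 = 0.03524 K/W
Q = ΔT/ΣR = (295.1 K − 265.6 K)/0.03524 = 837 W

Q = 837 W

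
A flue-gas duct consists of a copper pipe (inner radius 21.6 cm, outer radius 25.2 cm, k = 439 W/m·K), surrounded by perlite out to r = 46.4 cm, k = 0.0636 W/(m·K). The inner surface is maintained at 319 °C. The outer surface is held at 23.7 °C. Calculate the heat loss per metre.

Series thermal resistances, inner to outer:
  R'_copper = ln(0.252/0.216)/(2πk) = 0.1542/(2π·439) = 5.589×10^-5 m·K/W
  R'_perlite = ln(0.464/0.252)/(2πk) = 0.6105/(2π·0.0636) = 1.528 m·K/W
ΣR = 5.589×10^-5 + 1.528 = 1.528 m·K/W
Q' = ΔT/ΣR = (319 °C − 23.7 °C)/1.528 = 193 W/m

Q' = 193 W/m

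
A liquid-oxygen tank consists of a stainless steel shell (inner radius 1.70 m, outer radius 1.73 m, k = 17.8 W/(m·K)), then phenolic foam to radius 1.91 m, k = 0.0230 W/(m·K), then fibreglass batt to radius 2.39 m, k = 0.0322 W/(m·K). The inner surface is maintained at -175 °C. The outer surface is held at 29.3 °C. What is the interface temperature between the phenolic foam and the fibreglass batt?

Treat each layer as a resistance in series:
  R_stainless steel = (1/1.70 − 1/1.73)/(4πk) = 0.01020/(4π·17.8) = 4.560×10^-5 K/W
  R_phenolic foam = (1/1.73 − 1/1.91)/(4πk) = 0.05447/(4π·0.0230) = 0.1885 K/W
  R_fibreglass batt = (1/1.91 − 1/2.39)/(4πk) = 0.1052/(4π·0.0322) = 0.2599 K/W
ΣR = 4.560×10^-5 + 0.1885 + 0.2599 = 0.4484 K/W
Q = ΔT/ΣR = (-175 °C − 29.3 °C)/0.4484 = -455.6 W
From the inner boundary to the phenolic foam/fibreglass batt interface, ΣR_partial = 0.1885 K/W.
T_interface = T_in − Q·ΣR_partial = -175 °C − (-455.6)(0.1885) = -89.1 °C

T = -89.1 °C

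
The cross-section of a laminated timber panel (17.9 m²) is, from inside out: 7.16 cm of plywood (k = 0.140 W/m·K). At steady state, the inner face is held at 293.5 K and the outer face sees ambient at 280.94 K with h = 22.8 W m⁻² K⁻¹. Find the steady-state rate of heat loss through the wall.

Q = 405 W

Resistance network (inner→outer):
  R_plywood = L/(kA) = 0.0716/(0.140·17.9) = 0.02857 K/W
  R_conv,out = 1/(hA) = 1/(22.8·17.9) = 0.002450 K/W
ΣR = 0.02857 + 0.002450 = 0.03102 K/W
Q = ΔT/ΣR = (293.5 K − 280.94 K)/0.03102 = 405 W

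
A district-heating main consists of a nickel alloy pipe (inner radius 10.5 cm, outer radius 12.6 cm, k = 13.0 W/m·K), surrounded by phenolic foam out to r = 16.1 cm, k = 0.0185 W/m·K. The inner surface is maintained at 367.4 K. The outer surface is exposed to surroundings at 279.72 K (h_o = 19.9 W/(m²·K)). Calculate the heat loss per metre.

Series thermal resistances, inner to outer:
  R'_nickel alloy = ln(0.126/0.105)/(2πk) = 0.1823/(2π·13.0) = 0.002232 m·K/W
  R'_phenolic foam = ln(0.161/0.126)/(2πk) = 0.2451/(2π·0.0185) = 2.109 m·K/W
  R'_conv,out = 1/(2πr h) = 1/(2π·0.161·19.9) = 0.04968 m·K/W
ΣR = 0.002232 + 2.109 + 0.04968 = 2.161 m·K/W
Q' = ΔT/ΣR = (367.4 K − 279.72 K)/2.161 = 40.6 W/m

Q' = 40.6 W/m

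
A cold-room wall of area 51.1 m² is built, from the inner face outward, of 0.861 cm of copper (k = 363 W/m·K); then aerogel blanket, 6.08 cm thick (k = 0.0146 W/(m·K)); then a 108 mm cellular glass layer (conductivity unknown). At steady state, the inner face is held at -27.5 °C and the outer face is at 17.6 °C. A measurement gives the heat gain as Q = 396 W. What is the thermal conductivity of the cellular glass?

k = 0.0652 W/m·K

ΣR = ΔT/Q = |-27.5 − 17.6|/396 = 0.1139 K/W
Known resistances:
  R_copper = L/(kA) = 0.00861/(363·51.1) = 4.642×10^-7 K/W
  R_aerogel blanket = L/(kA) = 0.0608/(0.0146·51.1) = 0.08149 K/W
R_cellular glass = ΣR − ΣR_known = 0.1139 − 0.08149 = 0.03241 K/W
L/(kA) = 0.03241 ⇒ k = 0.108/(0.03241·51.1) = 0.0652 W/m·K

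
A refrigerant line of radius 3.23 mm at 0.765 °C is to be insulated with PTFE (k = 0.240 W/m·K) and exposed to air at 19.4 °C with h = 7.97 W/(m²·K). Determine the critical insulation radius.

r_cr = 3.01 cm

For a cylinder, r_cr = k_ins/h = 0.240/7.97 = 0.0301 m = 3.01 cm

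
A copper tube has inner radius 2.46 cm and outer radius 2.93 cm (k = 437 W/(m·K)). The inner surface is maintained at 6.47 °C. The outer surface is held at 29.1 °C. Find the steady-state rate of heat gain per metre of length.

Q' = 355 kW/m

Q' = 2πk·ΔT/ln(r₂/r₁) = 2π × 437 × 22.63 / ln(0.0293/0.0246) = 3.55×10^5 W/m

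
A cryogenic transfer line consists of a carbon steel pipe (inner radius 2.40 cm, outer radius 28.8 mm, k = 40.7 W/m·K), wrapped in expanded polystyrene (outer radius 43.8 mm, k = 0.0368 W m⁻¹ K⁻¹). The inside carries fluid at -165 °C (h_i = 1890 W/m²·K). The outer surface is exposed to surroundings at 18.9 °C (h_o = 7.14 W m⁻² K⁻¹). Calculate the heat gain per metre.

Q' = 79.1 W/m

Treat each layer as a resistance in series:
  R'_conv,in = 1/(2πr h) = 1/(2π·0.0240·1890) = 0.003509 m·K/W
  R'_carbon steel = ln(0.0288/0.0240)/(2πk) = 0.1823/(2π·40.7) = 7.130×10^-4 m·K/W
  R'_expanded polystyrene = ln(0.0438/0.0288)/(2πk) = 0.4193/(2π·0.0368) = 1.813 m·K/W
  R'_conv,out = 1/(2πr h) = 1/(2π·0.0438·7.14) = 0.5089 m·K/W
ΣR = 0.003509 + 7.130×10^-4 + 1.813 + 0.5089 = 2.326 m·K/W
Q' = ΔT/ΣR = (-165 °C − 18.9 °C)/2.326 = -79.1 W/m
(Negative Q' ⇒ heat flows inward; heat gain = 79.1 W/m.)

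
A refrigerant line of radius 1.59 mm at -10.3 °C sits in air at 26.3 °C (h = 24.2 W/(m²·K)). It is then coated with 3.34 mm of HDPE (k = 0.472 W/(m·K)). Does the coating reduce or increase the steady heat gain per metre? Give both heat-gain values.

Critical radius for a cylinder: r_cr = k/h = 0.0195 m = 1.95 cm.
Outer radius after coating: r₂ = 0.00159 + 0.00334 = 0.00493 m.
Since r₁ < r_cr and r₂ ≤ r_cr, the coating moves toward the maximum at r_cr — heat gain rises.
Bare: R = 1/(2πr₁h) = 4.136 m·K/W; Q = 36.6/4.136 = 8.85 W/m.
Coated: R = R_cond + R_conv = 1.716 m·K/W; Q = 36.6/1.716 = 21.3 W/m.

increases: 8.85 → 21.3 W/m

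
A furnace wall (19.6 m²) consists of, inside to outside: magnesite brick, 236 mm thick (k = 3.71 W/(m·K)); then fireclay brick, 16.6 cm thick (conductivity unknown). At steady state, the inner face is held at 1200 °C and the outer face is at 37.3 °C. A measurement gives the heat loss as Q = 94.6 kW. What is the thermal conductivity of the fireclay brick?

k = 0.936 W/m·K

ΣR = ΔT/Q = |1200 − 37.3|/94600 = 0.01229 K/W
Known resistances:
  R_magnesite brick = L/(kA) = 0.236/(3.71·19.6) = 0.003246 K/W
R_fireclay brick = ΣR − ΣR_known = 0.01229 − 0.003246 = 0.009044 K/W
L/(kA) = 0.009044 ⇒ k = 0.166/(0.009044·19.6) = 0.936 W/m·K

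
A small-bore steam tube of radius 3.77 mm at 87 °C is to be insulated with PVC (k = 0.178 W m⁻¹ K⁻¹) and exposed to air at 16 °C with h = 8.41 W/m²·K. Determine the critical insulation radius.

r_cr = 2.12 cm

For a cylinder, r_cr = k_ins/h = 0.178/8.41 = 0.0212 m = 2.12 cm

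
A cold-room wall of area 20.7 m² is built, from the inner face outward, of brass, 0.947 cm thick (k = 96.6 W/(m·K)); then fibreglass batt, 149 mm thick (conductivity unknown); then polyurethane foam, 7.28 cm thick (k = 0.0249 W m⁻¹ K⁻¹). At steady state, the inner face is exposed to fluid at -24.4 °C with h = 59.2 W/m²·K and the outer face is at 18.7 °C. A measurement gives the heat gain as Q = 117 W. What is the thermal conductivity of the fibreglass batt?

k = 0.0318 W/m·K

ΣR = ΔT/Q = |-24.4 − 18.7|/117 = 0.3684 K/W
Known resistances:
  R_conv,in = 1/(hA) = 1/(59.2·20.7) = 8.160×10^-4 K/W
  R_brass = L/(kA) = 0.00947/(96.6·20.7) = 4.736×10^-6 K/W
  R_polyurethane foam = L/(kA) = 0.0728/(0.0249·20.7) = 0.1412 K/W
R_fibreglass batt = ΣR − ΣR_known = 0.3684 − 0.1420 = 0.2264 K/W
L/(kA) = 0.2264 ⇒ k = 0.149/(0.2264·20.7) = 0.0318 W/m·K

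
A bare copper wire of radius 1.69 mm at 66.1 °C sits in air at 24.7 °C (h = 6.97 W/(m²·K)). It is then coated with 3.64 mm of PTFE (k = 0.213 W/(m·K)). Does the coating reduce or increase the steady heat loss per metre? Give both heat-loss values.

Critical radius for a cylinder: r_cr = k/h = 0.0306 m = 3.06 cm.
Outer radius after coating: r₂ = 0.00169 + 0.00364 = 0.00533 m.
Since r₁ < r_cr and r₂ ≤ r_cr, the coating moves toward the maximum at r_cr — heat loss rises.
Bare: R = 1/(2πr₁h) = 13.51 m·K/W; Q = 41.4/13.51 = 3.06 W/m.
Coated: R = R_cond + R_conv = 5.142 m·K/W; Q = 41.4/5.142 = 8.05 W/m.

increases: 3.06 → 8.05 W/m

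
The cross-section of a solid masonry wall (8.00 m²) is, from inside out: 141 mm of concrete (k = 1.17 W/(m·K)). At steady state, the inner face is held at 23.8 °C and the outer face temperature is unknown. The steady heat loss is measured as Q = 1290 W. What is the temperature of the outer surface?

Sum the resistances:
  R_concrete = L/(kA) = 0.141/(1.17·8.00) = 0.01506 K/W
ΣR = 0.01506 K/W
ΔT = Q·ΣR = 1290 × 0.01506 = 19.43 K
Heat flows outward, so T_out = T_in − ΔT = 23.8 − 19.43 = 4.37 °C

T_out = 4.37 °C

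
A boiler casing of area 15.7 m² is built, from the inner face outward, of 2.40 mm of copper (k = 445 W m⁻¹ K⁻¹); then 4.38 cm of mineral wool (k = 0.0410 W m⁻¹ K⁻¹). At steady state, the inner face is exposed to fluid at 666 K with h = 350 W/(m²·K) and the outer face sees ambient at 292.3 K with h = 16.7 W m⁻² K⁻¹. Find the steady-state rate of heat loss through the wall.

Q = 5.19 kW

Treat each layer as a resistance in series:
  R_conv,in = 1/(hA) = 1/(350·15.7) = 1.820×10^-4 K/W
  R_copper = L/(kA) = 0.00240/(445·15.7) = 3.435×10^-7 K/W
  R_mineral wool = L/(kA) = 0.0438/(0.0410·15.7) = 0.06804 K/W
  R_conv,out = 1/(hA) = 1/(16.7·15.7) = 0.003814 K/W
ΣR = 1.820×10^-4 + 3.435×10^-7 + 0.06804 + 0.003814 = 0.07204 K/W
Q = ΔT/ΣR = (666 K − 292.3 K)/0.07204 = 5190 W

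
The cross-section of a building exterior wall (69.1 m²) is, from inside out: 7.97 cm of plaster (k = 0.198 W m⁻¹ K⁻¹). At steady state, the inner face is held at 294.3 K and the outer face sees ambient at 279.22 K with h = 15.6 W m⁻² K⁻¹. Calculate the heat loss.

Series thermal resistances, inner to outer:
  R_plaster = L/(kA) = 0.0797/(0.198·69.1) = 0.005825 K/W
  R_conv,out = 1/(hA) = 1/(15.6·69.1) = 9.277×10^-4 K/W
ΣR = 0.005825 + 9.277×10^-4 = 0.006753 K/W
Q = ΔT/ΣR = (294.3 K − 279.22 K)/0.006753 = 2230 W

Q = 2230 W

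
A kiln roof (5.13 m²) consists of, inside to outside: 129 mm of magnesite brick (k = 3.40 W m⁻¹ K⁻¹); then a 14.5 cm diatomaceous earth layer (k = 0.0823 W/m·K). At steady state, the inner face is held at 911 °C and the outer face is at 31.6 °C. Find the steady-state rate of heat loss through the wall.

Q = 2510 W

Treat each layer as a resistance in series:
  R_magnesite brick = L/(kA) = 0.129/(3.40·5.13) = 0.007396 K/W
  R_diatomaceous earth = L/(kA) = 0.145/(0.0823·5.13) = 0.3434 K/W
ΣR = 0.007396 + 0.3434 = 0.3508 K/W
Q = ΔT/ΣR = (911 °C − 31.6 °C)/0.3508 = 2510 W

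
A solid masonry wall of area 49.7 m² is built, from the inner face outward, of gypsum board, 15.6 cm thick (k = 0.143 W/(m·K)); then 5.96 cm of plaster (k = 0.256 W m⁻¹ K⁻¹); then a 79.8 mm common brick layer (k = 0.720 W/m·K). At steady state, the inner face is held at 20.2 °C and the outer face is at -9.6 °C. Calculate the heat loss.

Q = 1030 W

Treat each layer as a resistance in series:
  R_gypsum board = L/(kA) = 0.156/(0.143·49.7) = 0.02195 K/W
  R_plaster = L/(kA) = 0.0596/(0.256·49.7) = 0.004684 K/W
  R_common brick = L/(kA) = 0.0798/(0.720·49.7) = 0.002230 K/W
ΣR = 0.02195 + 0.004684 + 0.002230 = 0.02886 K/W
Q = ΔT/ΣR = (20.2 °C − -9.6 °C)/0.02886 = 1030 W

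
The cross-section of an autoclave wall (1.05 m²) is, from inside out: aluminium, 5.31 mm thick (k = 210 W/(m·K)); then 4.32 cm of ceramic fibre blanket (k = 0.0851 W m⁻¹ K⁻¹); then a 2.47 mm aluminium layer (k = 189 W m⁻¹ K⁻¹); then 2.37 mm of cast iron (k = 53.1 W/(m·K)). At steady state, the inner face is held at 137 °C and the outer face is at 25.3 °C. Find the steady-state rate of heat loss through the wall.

Q = 231 W

Series thermal resistances, inner to outer:
  R_aluminium = L/(kA) = 0.00531/(210·1.05) = 2.408×10^-5 K/W
  R_ceramic fibre blanket = L/(kA) = 0.0432/(0.0851·1.05) = 0.4835 K/W
  R_aluminium = L/(kA) = 0.00247/(189·1.05) = 1.245×10^-5 K/W
  R_cast iron = L/(kA) = 0.00237/(53.1·1.05) = 4.251×10^-5 K/W
ΣR = 2.408×10^-5 + 0.4835 + 1.245×10^-5 + 4.251×10^-5 = 0.4836 K/W
Q = ΔT/ΣR = (137 °C − 25.3 °C)/0.4836 = 231 W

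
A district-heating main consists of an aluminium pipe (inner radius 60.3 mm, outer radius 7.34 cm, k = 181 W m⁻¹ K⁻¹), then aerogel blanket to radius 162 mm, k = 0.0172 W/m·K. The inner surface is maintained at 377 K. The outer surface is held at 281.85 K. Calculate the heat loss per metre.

Treat each layer as a resistance in series:
  R'_aluminium = ln(0.0734/0.0603)/(2πk) = 0.1966/(2π·181) = 1.729×10^-4 m·K/W
  R'_aerogel blanket = ln(0.162/0.0734)/(2πk) = 0.7917/(2π·0.0172) = 7.325 m·K/W
ΣR = 1.729×10^-4 + 7.325 = 7.325 m·K/W
Q' = ΔT/ΣR = (377 K − 281.85 K)/7.325 = 13.0 W/m

Q' = 13.0 W/m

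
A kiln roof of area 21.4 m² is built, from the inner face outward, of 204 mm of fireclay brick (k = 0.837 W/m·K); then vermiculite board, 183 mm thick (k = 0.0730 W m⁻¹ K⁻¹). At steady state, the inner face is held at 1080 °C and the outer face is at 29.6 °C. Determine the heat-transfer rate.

Treat each layer as a resistance in series:
  R_fireclay brick = L/(kA) = 0.204/(0.837·21.4) = 0.01139 K/W
  R_vermiculite board = L/(kA) = 0.183/(0.0730·21.4) = 0.1171 K/W
ΣR = 0.01139 + 0.1171 = 0.1285 K/W
Q = ΔT/ΣR = (1080 °C − 29.6 °C)/0.1285 = 8170 W

Q = 8170 W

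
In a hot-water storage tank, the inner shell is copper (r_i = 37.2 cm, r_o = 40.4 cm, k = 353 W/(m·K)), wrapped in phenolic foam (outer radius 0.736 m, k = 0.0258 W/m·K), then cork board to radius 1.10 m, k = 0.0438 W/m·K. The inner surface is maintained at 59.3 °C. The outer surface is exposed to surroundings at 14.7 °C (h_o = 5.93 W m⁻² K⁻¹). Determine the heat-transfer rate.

Series thermal resistances, inner to outer:
  R_copper = (1/0.372 − 1/0.404)/(4πk) = 0.2129/(4π·353) = 4.800×10^-5 K/W
  R_phenolic foam = (1/0.404 − 1/0.736)/(4πk) = 1.117/(4π·0.0258) = 3.444 K/W
  R_cork board = (1/0.736 − 1/1.10)/(4πk) = 0.4496/(4π·0.0438) = 0.8169 K/W
  R_conv,out = 1/(4πr²h) = 1/(4π·1.10²·5.93) = 0.01109 K/W
ΣR = 4.800×10^-5 + 3.444 + 0.8169 + 0.01109 = 4.272 K/W
Q = ΔT/ΣR = (59.3 °C − 14.7 °C)/4.272 = 10.4 W

Q = 10.4 W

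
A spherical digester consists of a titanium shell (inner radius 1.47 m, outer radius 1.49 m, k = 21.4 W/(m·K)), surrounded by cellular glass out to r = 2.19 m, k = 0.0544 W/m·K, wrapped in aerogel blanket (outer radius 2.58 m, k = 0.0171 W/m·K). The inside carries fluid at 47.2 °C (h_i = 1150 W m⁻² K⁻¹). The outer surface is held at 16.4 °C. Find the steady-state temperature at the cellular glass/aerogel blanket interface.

T = 32.0 °C

Resistance network (inner→outer):
  R_conv,in = 1/(4πr²h) = 1/(4π·1.47²·1150) = 3.202×10^-5 K/W
  R_titanium = (1/1.47 − 1/1.49)/(4πk) = 0.009131/(4π·21.4) = 3.395×10^-5 K/W
  R_cellular glass = (1/1.49 − 1/2.19)/(4πk) = 0.2145/(4π·0.0544) = 0.3138 K/W
  R_aerogel blanket = (1/2.19 − 1/2.58)/(4πk) = 0.06902/(4π·0.0171) = 0.3212 K/W
ΣR = 3.202×10^-5 + 3.395×10^-5 + 0.3138 + 0.3212 = 0.6351 K/W
Q = ΔT/ΣR = (47.2 °C − 16.4 °C)/0.6351 = 48.50 W
From the inner boundary to the cellular glass/aerogel blanket interface, ΣR_partial = 0.3139 K/W.
T_interface = T_in − Q·ΣR_partial = 47.2 °C − (48.50)(0.3139) = 32.0 °C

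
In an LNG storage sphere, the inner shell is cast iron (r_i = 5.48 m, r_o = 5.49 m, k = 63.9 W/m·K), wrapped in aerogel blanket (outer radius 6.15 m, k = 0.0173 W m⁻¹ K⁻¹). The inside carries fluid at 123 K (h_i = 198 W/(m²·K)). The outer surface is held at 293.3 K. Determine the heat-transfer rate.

Resistance network (inner→outer):
  R_conv,in = 1/(4πr²h) = 1/(4π·5.48²·198) = 1.338×10^-5 K/W
  R_cast iron = (1/5.48 − 1/5.49)/(4πk) = 3.324×10^-4/(4π·63.9) = 4.139×10^-7 K/W
  R_aerogel blanket = (1/5.49 − 1/6.15)/(4πk) = 0.01955/(4π·0.0173) = 0.08992 K/W
ΣR = 1.338×10^-5 + 4.139×10^-7 + 0.08992 = 0.08993 K/W
Q = ΔT/ΣR = (123 K − 293.3 K)/0.08993 = -1890 W
(Negative Q ⇒ heat flows inward; heat gain = 1890 W.)

Q = 1890 W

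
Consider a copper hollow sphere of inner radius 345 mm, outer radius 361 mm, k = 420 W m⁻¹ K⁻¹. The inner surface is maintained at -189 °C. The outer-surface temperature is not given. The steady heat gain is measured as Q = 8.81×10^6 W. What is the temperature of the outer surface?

Series resistances:
  R_copper = (1/0.345 − 1/0.361)/(4πk) = 0.1285/(4π·420) = 2.434×10^-5 K/W
ΣR = 2.434×10^-5 K/W
ΔT = Q·ΣR = 8.81×10^6 × 2.434×10^-5 = 214.4 K
Heat flows inward, so T_out = T_in + ΔT = -189 + 214.4 = 25.4 °C

T_out = 25.4 °C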